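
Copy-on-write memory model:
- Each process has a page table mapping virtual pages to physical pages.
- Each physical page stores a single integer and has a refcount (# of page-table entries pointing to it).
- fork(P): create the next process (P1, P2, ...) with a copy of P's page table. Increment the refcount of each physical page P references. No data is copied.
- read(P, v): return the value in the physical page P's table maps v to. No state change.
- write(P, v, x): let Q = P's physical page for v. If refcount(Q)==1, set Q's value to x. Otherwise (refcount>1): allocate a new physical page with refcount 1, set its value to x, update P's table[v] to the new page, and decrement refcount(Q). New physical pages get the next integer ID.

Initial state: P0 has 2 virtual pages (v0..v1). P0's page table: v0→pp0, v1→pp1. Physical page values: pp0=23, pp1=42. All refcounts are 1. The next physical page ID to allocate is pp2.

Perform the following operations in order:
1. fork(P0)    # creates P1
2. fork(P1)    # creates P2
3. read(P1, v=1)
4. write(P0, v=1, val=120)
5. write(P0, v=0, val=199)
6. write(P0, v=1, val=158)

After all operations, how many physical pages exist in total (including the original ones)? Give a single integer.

Answer: 4

Derivation:
Op 1: fork(P0) -> P1. 2 ppages; refcounts: pp0:2 pp1:2
Op 2: fork(P1) -> P2. 2 ppages; refcounts: pp0:3 pp1:3
Op 3: read(P1, v1) -> 42. No state change.
Op 4: write(P0, v1, 120). refcount(pp1)=3>1 -> COPY to pp2. 3 ppages; refcounts: pp0:3 pp1:2 pp2:1
Op 5: write(P0, v0, 199). refcount(pp0)=3>1 -> COPY to pp3. 4 ppages; refcounts: pp0:2 pp1:2 pp2:1 pp3:1
Op 6: write(P0, v1, 158). refcount(pp2)=1 -> write in place. 4 ppages; refcounts: pp0:2 pp1:2 pp2:1 pp3:1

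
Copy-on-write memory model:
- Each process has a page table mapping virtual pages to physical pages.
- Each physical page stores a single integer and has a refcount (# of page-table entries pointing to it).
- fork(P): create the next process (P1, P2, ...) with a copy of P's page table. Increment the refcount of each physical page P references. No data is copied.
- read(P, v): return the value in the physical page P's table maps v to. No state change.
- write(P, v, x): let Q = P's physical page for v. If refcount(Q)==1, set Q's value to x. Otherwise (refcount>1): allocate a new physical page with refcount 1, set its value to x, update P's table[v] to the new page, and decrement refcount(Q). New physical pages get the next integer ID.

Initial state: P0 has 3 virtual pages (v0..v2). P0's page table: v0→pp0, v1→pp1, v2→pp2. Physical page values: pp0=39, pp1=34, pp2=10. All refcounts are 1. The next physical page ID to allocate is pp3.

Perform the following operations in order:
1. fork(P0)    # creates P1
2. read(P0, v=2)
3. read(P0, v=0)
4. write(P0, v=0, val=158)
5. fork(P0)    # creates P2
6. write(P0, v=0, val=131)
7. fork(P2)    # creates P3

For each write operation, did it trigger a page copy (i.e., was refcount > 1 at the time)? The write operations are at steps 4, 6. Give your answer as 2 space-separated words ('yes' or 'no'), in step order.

Op 1: fork(P0) -> P1. 3 ppages; refcounts: pp0:2 pp1:2 pp2:2
Op 2: read(P0, v2) -> 10. No state change.
Op 3: read(P0, v0) -> 39. No state change.
Op 4: write(P0, v0, 158). refcount(pp0)=2>1 -> COPY to pp3. 4 ppages; refcounts: pp0:1 pp1:2 pp2:2 pp3:1
Op 5: fork(P0) -> P2. 4 ppages; refcounts: pp0:1 pp1:3 pp2:3 pp3:2
Op 6: write(P0, v0, 131). refcount(pp3)=2>1 -> COPY to pp4. 5 ppages; refcounts: pp0:1 pp1:3 pp2:3 pp3:1 pp4:1
Op 7: fork(P2) -> P3. 5 ppages; refcounts: pp0:1 pp1:4 pp2:4 pp3:2 pp4:1

yes yes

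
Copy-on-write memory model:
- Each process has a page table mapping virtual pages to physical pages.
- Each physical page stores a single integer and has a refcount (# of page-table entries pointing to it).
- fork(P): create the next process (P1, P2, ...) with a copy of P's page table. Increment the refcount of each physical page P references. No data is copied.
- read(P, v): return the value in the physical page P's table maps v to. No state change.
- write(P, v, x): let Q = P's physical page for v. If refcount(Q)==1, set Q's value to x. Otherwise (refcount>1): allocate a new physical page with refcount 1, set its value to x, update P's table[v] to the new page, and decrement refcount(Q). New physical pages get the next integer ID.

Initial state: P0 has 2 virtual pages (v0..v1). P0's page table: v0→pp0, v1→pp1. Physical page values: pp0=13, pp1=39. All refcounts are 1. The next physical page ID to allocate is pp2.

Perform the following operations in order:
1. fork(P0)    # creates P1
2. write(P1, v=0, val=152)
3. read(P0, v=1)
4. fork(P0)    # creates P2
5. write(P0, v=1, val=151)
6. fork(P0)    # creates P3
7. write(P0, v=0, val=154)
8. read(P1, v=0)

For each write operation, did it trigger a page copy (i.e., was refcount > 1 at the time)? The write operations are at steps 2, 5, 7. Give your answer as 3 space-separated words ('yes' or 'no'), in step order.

Op 1: fork(P0) -> P1. 2 ppages; refcounts: pp0:2 pp1:2
Op 2: write(P1, v0, 152). refcount(pp0)=2>1 -> COPY to pp2. 3 ppages; refcounts: pp0:1 pp1:2 pp2:1
Op 3: read(P0, v1) -> 39. No state change.
Op 4: fork(P0) -> P2. 3 ppages; refcounts: pp0:2 pp1:3 pp2:1
Op 5: write(P0, v1, 151). refcount(pp1)=3>1 -> COPY to pp3. 4 ppages; refcounts: pp0:2 pp1:2 pp2:1 pp3:1
Op 6: fork(P0) -> P3. 4 ppages; refcounts: pp0:3 pp1:2 pp2:1 pp3:2
Op 7: write(P0, v0, 154). refcount(pp0)=3>1 -> COPY to pp4. 5 ppages; refcounts: pp0:2 pp1:2 pp2:1 pp3:2 pp4:1
Op 8: read(P1, v0) -> 152. No state change.

yes yes yes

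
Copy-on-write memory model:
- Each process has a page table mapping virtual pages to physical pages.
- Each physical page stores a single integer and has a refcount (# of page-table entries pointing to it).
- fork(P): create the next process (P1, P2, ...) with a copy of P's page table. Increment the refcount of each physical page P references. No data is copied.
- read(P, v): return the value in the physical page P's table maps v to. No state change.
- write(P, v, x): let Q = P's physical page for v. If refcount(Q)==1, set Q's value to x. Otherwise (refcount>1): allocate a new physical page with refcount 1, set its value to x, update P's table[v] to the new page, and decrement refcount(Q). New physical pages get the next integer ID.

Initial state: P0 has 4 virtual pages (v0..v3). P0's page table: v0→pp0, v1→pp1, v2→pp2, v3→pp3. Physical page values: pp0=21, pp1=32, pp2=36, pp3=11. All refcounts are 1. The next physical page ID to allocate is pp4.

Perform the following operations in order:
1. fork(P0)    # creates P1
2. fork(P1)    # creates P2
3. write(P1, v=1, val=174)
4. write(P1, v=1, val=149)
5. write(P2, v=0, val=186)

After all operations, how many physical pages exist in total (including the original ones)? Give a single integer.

Answer: 6

Derivation:
Op 1: fork(P0) -> P1. 4 ppages; refcounts: pp0:2 pp1:2 pp2:2 pp3:2
Op 2: fork(P1) -> P2. 4 ppages; refcounts: pp0:3 pp1:3 pp2:3 pp3:3
Op 3: write(P1, v1, 174). refcount(pp1)=3>1 -> COPY to pp4. 5 ppages; refcounts: pp0:3 pp1:2 pp2:3 pp3:3 pp4:1
Op 4: write(P1, v1, 149). refcount(pp4)=1 -> write in place. 5 ppages; refcounts: pp0:3 pp1:2 pp2:3 pp3:3 pp4:1
Op 5: write(P2, v0, 186). refcount(pp0)=3>1 -> COPY to pp5. 6 ppages; refcounts: pp0:2 pp1:2 pp2:3 pp3:3 pp4:1 pp5:1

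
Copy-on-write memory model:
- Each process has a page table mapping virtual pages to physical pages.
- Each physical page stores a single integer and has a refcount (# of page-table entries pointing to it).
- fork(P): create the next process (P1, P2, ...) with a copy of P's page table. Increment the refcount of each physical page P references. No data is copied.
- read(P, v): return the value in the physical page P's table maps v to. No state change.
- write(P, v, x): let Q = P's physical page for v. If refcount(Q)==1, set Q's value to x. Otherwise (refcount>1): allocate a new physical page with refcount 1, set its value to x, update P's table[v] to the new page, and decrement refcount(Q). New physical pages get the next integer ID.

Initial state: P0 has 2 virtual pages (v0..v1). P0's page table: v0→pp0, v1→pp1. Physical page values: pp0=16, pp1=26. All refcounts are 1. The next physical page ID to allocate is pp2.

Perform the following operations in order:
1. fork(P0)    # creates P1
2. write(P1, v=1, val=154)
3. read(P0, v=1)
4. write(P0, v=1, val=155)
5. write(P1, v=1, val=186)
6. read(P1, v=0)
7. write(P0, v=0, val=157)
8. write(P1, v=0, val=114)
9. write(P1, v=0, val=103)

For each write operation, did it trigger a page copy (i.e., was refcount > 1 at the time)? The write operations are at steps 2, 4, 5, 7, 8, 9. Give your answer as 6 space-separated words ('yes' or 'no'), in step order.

Op 1: fork(P0) -> P1. 2 ppages; refcounts: pp0:2 pp1:2
Op 2: write(P1, v1, 154). refcount(pp1)=2>1 -> COPY to pp2. 3 ppages; refcounts: pp0:2 pp1:1 pp2:1
Op 3: read(P0, v1) -> 26. No state change.
Op 4: write(P0, v1, 155). refcount(pp1)=1 -> write in place. 3 ppages; refcounts: pp0:2 pp1:1 pp2:1
Op 5: write(P1, v1, 186). refcount(pp2)=1 -> write in place. 3 ppages; refcounts: pp0:2 pp1:1 pp2:1
Op 6: read(P1, v0) -> 16. No state change.
Op 7: write(P0, v0, 157). refcount(pp0)=2>1 -> COPY to pp3. 4 ppages; refcounts: pp0:1 pp1:1 pp2:1 pp3:1
Op 8: write(P1, v0, 114). refcount(pp0)=1 -> write in place. 4 ppages; refcounts: pp0:1 pp1:1 pp2:1 pp3:1
Op 9: write(P1, v0, 103). refcount(pp0)=1 -> write in place. 4 ppages; refcounts: pp0:1 pp1:1 pp2:1 pp3:1

yes no no yes no no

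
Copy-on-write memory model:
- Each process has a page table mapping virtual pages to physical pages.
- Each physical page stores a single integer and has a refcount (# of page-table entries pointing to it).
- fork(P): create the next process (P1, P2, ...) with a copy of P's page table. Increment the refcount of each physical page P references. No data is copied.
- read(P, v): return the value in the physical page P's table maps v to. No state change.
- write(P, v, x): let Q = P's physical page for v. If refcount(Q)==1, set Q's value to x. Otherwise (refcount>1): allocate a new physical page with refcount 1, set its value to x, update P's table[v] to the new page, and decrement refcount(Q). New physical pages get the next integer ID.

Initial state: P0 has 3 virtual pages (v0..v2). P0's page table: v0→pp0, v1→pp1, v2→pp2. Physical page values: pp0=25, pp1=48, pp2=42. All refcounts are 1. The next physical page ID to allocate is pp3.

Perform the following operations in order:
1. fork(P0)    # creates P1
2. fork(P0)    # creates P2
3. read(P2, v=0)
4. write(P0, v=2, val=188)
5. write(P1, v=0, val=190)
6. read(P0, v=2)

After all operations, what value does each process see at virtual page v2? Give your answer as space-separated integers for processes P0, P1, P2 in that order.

Answer: 188 42 42

Derivation:
Op 1: fork(P0) -> P1. 3 ppages; refcounts: pp0:2 pp1:2 pp2:2
Op 2: fork(P0) -> P2. 3 ppages; refcounts: pp0:3 pp1:3 pp2:3
Op 3: read(P2, v0) -> 25. No state change.
Op 4: write(P0, v2, 188). refcount(pp2)=3>1 -> COPY to pp3. 4 ppages; refcounts: pp0:3 pp1:3 pp2:2 pp3:1
Op 5: write(P1, v0, 190). refcount(pp0)=3>1 -> COPY to pp4. 5 ppages; refcounts: pp0:2 pp1:3 pp2:2 pp3:1 pp4:1
Op 6: read(P0, v2) -> 188. No state change.
P0: v2 -> pp3 = 188
P1: v2 -> pp2 = 42
P2: v2 -> pp2 = 42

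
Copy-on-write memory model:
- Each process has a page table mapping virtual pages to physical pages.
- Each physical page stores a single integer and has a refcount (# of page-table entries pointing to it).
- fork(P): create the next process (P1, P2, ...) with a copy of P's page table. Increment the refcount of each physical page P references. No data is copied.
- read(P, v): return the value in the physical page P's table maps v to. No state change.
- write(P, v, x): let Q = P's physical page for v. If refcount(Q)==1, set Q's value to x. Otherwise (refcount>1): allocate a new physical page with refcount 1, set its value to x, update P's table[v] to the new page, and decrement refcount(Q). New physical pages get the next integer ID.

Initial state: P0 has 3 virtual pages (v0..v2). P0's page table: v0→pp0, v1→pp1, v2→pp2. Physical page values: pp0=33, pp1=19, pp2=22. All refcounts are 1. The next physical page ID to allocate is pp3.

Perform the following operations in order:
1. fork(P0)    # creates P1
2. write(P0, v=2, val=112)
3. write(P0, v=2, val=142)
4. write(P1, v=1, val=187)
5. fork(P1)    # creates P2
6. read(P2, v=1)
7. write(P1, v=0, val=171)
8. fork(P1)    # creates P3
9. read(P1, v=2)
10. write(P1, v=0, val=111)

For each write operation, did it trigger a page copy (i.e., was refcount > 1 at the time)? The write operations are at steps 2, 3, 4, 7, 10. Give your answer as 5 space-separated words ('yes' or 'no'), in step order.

Op 1: fork(P0) -> P1. 3 ppages; refcounts: pp0:2 pp1:2 pp2:2
Op 2: write(P0, v2, 112). refcount(pp2)=2>1 -> COPY to pp3. 4 ppages; refcounts: pp0:2 pp1:2 pp2:1 pp3:1
Op 3: write(P0, v2, 142). refcount(pp3)=1 -> write in place. 4 ppages; refcounts: pp0:2 pp1:2 pp2:1 pp3:1
Op 4: write(P1, v1, 187). refcount(pp1)=2>1 -> COPY to pp4. 5 ppages; refcounts: pp0:2 pp1:1 pp2:1 pp3:1 pp4:1
Op 5: fork(P1) -> P2. 5 ppages; refcounts: pp0:3 pp1:1 pp2:2 pp3:1 pp4:2
Op 6: read(P2, v1) -> 187. No state change.
Op 7: write(P1, v0, 171). refcount(pp0)=3>1 -> COPY to pp5. 6 ppages; refcounts: pp0:2 pp1:1 pp2:2 pp3:1 pp4:2 pp5:1
Op 8: fork(P1) -> P3. 6 ppages; refcounts: pp0:2 pp1:1 pp2:3 pp3:1 pp4:3 pp5:2
Op 9: read(P1, v2) -> 22. No state change.
Op 10: write(P1, v0, 111). refcount(pp5)=2>1 -> COPY to pp6. 7 ppages; refcounts: pp0:2 pp1:1 pp2:3 pp3:1 pp4:3 pp5:1 pp6:1

yes no yes yes yes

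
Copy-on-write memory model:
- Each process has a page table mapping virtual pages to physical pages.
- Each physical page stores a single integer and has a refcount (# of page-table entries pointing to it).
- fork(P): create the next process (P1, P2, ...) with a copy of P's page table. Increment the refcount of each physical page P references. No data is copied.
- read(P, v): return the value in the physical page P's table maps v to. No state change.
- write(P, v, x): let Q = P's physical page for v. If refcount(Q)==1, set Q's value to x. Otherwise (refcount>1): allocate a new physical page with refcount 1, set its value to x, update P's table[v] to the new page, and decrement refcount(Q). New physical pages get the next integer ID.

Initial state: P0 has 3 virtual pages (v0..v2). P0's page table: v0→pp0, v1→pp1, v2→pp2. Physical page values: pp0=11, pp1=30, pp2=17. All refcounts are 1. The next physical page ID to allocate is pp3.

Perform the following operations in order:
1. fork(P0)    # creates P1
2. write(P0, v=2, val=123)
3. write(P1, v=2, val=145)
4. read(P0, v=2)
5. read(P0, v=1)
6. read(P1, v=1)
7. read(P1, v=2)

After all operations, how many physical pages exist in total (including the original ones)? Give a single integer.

Op 1: fork(P0) -> P1. 3 ppages; refcounts: pp0:2 pp1:2 pp2:2
Op 2: write(P0, v2, 123). refcount(pp2)=2>1 -> COPY to pp3. 4 ppages; refcounts: pp0:2 pp1:2 pp2:1 pp3:1
Op 3: write(P1, v2, 145). refcount(pp2)=1 -> write in place. 4 ppages; refcounts: pp0:2 pp1:2 pp2:1 pp3:1
Op 4: read(P0, v2) -> 123. No state change.
Op 5: read(P0, v1) -> 30. No state change.
Op 6: read(P1, v1) -> 30. No state change.
Op 7: read(P1, v2) -> 145. No state change.

Answer: 4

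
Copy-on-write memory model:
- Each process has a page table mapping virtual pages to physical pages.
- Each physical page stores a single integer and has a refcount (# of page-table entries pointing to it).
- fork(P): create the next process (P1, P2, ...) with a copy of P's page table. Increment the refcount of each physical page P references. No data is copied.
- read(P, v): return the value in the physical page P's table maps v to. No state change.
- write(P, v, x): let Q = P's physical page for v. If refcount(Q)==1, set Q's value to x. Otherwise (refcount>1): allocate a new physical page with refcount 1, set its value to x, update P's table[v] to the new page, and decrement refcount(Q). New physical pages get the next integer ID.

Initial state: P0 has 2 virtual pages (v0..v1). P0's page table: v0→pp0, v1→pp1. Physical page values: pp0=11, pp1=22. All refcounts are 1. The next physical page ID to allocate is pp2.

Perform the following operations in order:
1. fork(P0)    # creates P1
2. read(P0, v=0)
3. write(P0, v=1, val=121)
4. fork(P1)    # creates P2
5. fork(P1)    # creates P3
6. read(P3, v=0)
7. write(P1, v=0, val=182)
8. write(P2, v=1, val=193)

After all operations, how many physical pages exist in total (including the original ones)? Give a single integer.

Answer: 5

Derivation:
Op 1: fork(P0) -> P1. 2 ppages; refcounts: pp0:2 pp1:2
Op 2: read(P0, v0) -> 11. No state change.
Op 3: write(P0, v1, 121). refcount(pp1)=2>1 -> COPY to pp2. 3 ppages; refcounts: pp0:2 pp1:1 pp2:1
Op 4: fork(P1) -> P2. 3 ppages; refcounts: pp0:3 pp1:2 pp2:1
Op 5: fork(P1) -> P3. 3 ppages; refcounts: pp0:4 pp1:3 pp2:1
Op 6: read(P3, v0) -> 11. No state change.
Op 7: write(P1, v0, 182). refcount(pp0)=4>1 -> COPY to pp3. 4 ppages; refcounts: pp0:3 pp1:3 pp2:1 pp3:1
Op 8: write(P2, v1, 193). refcount(pp1)=3>1 -> COPY to pp4. 5 ppages; refcounts: pp0:3 pp1:2 pp2:1 pp3:1 pp4:1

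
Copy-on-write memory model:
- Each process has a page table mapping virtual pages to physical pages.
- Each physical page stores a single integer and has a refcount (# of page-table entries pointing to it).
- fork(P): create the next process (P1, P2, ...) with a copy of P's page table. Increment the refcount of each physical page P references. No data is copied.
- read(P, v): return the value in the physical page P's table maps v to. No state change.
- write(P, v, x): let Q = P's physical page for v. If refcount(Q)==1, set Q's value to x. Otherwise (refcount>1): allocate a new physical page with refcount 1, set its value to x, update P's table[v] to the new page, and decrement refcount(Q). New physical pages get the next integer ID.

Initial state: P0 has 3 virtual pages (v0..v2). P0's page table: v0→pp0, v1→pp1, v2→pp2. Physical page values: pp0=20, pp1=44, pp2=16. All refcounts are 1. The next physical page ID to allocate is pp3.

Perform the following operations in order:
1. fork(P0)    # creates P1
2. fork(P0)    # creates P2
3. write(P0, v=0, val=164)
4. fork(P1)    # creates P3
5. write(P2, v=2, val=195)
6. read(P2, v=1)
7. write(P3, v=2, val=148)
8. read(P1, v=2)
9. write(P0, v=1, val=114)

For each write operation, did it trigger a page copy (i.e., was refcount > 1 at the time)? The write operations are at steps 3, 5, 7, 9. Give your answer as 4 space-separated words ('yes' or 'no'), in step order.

Op 1: fork(P0) -> P1. 3 ppages; refcounts: pp0:2 pp1:2 pp2:2
Op 2: fork(P0) -> P2. 3 ppages; refcounts: pp0:3 pp1:3 pp2:3
Op 3: write(P0, v0, 164). refcount(pp0)=3>1 -> COPY to pp3. 4 ppages; refcounts: pp0:2 pp1:3 pp2:3 pp3:1
Op 4: fork(P1) -> P3. 4 ppages; refcounts: pp0:3 pp1:4 pp2:4 pp3:1
Op 5: write(P2, v2, 195). refcount(pp2)=4>1 -> COPY to pp4. 5 ppages; refcounts: pp0:3 pp1:4 pp2:3 pp3:1 pp4:1
Op 6: read(P2, v1) -> 44. No state change.
Op 7: write(P3, v2, 148). refcount(pp2)=3>1 -> COPY to pp5. 6 ppages; refcounts: pp0:3 pp1:4 pp2:2 pp3:1 pp4:1 pp5:1
Op 8: read(P1, v2) -> 16. No state change.
Op 9: write(P0, v1, 114). refcount(pp1)=4>1 -> COPY to pp6. 7 ppages; refcounts: pp0:3 pp1:3 pp2:2 pp3:1 pp4:1 pp5:1 pp6:1

yes yes yes yes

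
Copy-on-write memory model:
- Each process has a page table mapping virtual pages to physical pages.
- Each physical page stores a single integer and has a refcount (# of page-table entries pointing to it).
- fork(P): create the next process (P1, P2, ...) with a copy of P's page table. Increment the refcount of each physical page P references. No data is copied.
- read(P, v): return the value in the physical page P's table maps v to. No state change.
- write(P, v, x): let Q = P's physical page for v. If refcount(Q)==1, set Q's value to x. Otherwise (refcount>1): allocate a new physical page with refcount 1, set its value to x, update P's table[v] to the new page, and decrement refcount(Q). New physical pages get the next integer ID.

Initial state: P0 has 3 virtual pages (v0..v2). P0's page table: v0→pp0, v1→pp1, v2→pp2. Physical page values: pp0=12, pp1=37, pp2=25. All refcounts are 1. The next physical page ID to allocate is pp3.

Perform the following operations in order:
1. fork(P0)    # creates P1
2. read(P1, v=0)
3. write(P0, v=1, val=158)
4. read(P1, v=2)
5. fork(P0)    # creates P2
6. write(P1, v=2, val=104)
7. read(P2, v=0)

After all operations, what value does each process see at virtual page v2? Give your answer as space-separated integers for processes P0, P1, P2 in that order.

Op 1: fork(P0) -> P1. 3 ppages; refcounts: pp0:2 pp1:2 pp2:2
Op 2: read(P1, v0) -> 12. No state change.
Op 3: write(P0, v1, 158). refcount(pp1)=2>1 -> COPY to pp3. 4 ppages; refcounts: pp0:2 pp1:1 pp2:2 pp3:1
Op 4: read(P1, v2) -> 25. No state change.
Op 5: fork(P0) -> P2. 4 ppages; refcounts: pp0:3 pp1:1 pp2:3 pp3:2
Op 6: write(P1, v2, 104). refcount(pp2)=3>1 -> COPY to pp4. 5 ppages; refcounts: pp0:3 pp1:1 pp2:2 pp3:2 pp4:1
Op 7: read(P2, v0) -> 12. No state change.
P0: v2 -> pp2 = 25
P1: v2 -> pp4 = 104
P2: v2 -> pp2 = 25

Answer: 25 104 25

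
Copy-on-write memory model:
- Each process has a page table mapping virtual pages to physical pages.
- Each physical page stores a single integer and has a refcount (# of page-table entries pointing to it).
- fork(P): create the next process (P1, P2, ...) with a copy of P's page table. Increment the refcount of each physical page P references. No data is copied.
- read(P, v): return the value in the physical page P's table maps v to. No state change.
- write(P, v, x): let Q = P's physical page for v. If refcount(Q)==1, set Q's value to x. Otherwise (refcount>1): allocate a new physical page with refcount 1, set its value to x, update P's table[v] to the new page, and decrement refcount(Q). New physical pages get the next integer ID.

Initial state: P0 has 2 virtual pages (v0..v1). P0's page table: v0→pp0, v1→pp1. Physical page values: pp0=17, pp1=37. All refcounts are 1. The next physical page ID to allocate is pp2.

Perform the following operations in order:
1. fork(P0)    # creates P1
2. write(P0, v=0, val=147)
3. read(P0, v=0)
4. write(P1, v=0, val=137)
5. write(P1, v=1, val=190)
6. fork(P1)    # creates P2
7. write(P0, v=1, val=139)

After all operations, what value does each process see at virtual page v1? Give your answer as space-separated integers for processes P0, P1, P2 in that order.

Op 1: fork(P0) -> P1. 2 ppages; refcounts: pp0:2 pp1:2
Op 2: write(P0, v0, 147). refcount(pp0)=2>1 -> COPY to pp2. 3 ppages; refcounts: pp0:1 pp1:2 pp2:1
Op 3: read(P0, v0) -> 147. No state change.
Op 4: write(P1, v0, 137). refcount(pp0)=1 -> write in place. 3 ppages; refcounts: pp0:1 pp1:2 pp2:1
Op 5: write(P1, v1, 190). refcount(pp1)=2>1 -> COPY to pp3. 4 ppages; refcounts: pp0:1 pp1:1 pp2:1 pp3:1
Op 6: fork(P1) -> P2. 4 ppages; refcounts: pp0:2 pp1:1 pp2:1 pp3:2
Op 7: write(P0, v1, 139). refcount(pp1)=1 -> write in place. 4 ppages; refcounts: pp0:2 pp1:1 pp2:1 pp3:2
P0: v1 -> pp1 = 139
P1: v1 -> pp3 = 190
P2: v1 -> pp3 = 190

Answer: 139 190 190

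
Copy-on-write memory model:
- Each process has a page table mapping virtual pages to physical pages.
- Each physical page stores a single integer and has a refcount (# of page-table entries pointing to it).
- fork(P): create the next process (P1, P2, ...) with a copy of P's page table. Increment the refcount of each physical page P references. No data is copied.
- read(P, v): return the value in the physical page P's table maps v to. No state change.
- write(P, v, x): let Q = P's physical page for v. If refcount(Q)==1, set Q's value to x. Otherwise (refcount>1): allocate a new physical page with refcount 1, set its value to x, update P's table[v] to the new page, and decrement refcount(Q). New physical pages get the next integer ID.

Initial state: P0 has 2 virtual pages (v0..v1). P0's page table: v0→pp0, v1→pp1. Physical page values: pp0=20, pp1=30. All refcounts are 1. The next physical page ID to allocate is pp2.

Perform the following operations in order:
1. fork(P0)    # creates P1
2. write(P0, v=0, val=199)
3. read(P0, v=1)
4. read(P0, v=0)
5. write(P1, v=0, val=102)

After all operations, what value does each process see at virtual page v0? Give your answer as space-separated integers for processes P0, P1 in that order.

Answer: 199 102

Derivation:
Op 1: fork(P0) -> P1. 2 ppages; refcounts: pp0:2 pp1:2
Op 2: write(P0, v0, 199). refcount(pp0)=2>1 -> COPY to pp2. 3 ppages; refcounts: pp0:1 pp1:2 pp2:1
Op 3: read(P0, v1) -> 30. No state change.
Op 4: read(P0, v0) -> 199. No state change.
Op 5: write(P1, v0, 102). refcount(pp0)=1 -> write in place. 3 ppages; refcounts: pp0:1 pp1:2 pp2:1
P0: v0 -> pp2 = 199
P1: v0 -> pp0 = 102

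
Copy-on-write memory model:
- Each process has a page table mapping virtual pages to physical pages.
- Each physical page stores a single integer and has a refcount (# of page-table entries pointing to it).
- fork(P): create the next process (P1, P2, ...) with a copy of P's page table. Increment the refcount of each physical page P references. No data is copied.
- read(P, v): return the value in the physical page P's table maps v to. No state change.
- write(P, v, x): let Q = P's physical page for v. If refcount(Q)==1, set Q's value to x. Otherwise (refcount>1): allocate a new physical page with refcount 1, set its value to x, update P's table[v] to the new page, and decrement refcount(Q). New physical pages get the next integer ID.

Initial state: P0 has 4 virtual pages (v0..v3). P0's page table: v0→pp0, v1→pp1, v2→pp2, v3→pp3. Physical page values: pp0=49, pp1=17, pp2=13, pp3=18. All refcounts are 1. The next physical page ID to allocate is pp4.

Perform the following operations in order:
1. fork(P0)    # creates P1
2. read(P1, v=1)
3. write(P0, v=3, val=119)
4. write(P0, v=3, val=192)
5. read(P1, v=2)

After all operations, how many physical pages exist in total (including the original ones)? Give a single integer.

Op 1: fork(P0) -> P1. 4 ppages; refcounts: pp0:2 pp1:2 pp2:2 pp3:2
Op 2: read(P1, v1) -> 17. No state change.
Op 3: write(P0, v3, 119). refcount(pp3)=2>1 -> COPY to pp4. 5 ppages; refcounts: pp0:2 pp1:2 pp2:2 pp3:1 pp4:1
Op 4: write(P0, v3, 192). refcount(pp4)=1 -> write in place. 5 ppages; refcounts: pp0:2 pp1:2 pp2:2 pp3:1 pp4:1
Op 5: read(P1, v2) -> 13. No state change.

Answer: 5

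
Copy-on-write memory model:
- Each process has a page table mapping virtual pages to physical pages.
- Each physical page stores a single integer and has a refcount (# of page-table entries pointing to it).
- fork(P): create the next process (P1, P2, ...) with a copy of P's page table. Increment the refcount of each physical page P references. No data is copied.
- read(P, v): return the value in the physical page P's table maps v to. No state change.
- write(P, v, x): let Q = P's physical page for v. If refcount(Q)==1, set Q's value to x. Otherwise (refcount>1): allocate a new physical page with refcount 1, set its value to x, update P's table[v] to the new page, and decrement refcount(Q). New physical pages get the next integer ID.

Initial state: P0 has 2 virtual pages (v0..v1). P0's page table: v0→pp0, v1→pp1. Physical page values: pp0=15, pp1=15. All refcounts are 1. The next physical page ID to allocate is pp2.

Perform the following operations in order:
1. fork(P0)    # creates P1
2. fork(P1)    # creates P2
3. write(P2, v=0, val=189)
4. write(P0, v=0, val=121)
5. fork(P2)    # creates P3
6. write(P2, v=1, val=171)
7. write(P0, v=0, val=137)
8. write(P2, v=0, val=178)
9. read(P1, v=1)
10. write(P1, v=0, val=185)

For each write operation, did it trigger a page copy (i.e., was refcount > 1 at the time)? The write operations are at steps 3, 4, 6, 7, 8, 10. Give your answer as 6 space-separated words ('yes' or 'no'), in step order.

Op 1: fork(P0) -> P1. 2 ppages; refcounts: pp0:2 pp1:2
Op 2: fork(P1) -> P2. 2 ppages; refcounts: pp0:3 pp1:3
Op 3: write(P2, v0, 189). refcount(pp0)=3>1 -> COPY to pp2. 3 ppages; refcounts: pp0:2 pp1:3 pp2:1
Op 4: write(P0, v0, 121). refcount(pp0)=2>1 -> COPY to pp3. 4 ppages; refcounts: pp0:1 pp1:3 pp2:1 pp3:1
Op 5: fork(P2) -> P3. 4 ppages; refcounts: pp0:1 pp1:4 pp2:2 pp3:1
Op 6: write(P2, v1, 171). refcount(pp1)=4>1 -> COPY to pp4. 5 ppages; refcounts: pp0:1 pp1:3 pp2:2 pp3:1 pp4:1
Op 7: write(P0, v0, 137). refcount(pp3)=1 -> write in place. 5 ppages; refcounts: pp0:1 pp1:3 pp2:2 pp3:1 pp4:1
Op 8: write(P2, v0, 178). refcount(pp2)=2>1 -> COPY to pp5. 6 ppages; refcounts: pp0:1 pp1:3 pp2:1 pp3:1 pp4:1 pp5:1
Op 9: read(P1, v1) -> 15. No state change.
Op 10: write(P1, v0, 185). refcount(pp0)=1 -> write in place. 6 ppages; refcounts: pp0:1 pp1:3 pp2:1 pp3:1 pp4:1 pp5:1

yes yes yes no yes no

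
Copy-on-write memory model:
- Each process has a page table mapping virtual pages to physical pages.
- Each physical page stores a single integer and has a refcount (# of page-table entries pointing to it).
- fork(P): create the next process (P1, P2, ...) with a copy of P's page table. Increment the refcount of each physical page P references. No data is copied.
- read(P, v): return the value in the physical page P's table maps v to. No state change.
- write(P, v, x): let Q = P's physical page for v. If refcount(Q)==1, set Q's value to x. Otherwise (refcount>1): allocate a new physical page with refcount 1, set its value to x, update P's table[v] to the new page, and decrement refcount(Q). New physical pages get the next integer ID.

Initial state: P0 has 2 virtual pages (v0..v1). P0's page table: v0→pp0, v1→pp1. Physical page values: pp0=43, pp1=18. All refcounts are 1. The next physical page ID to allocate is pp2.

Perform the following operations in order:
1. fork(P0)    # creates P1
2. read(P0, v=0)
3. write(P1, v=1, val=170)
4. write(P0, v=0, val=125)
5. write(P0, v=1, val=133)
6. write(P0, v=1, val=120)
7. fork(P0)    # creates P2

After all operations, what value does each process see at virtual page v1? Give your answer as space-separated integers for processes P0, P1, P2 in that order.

Op 1: fork(P0) -> P1. 2 ppages; refcounts: pp0:2 pp1:2
Op 2: read(P0, v0) -> 43. No state change.
Op 3: write(P1, v1, 170). refcount(pp1)=2>1 -> COPY to pp2. 3 ppages; refcounts: pp0:2 pp1:1 pp2:1
Op 4: write(P0, v0, 125). refcount(pp0)=2>1 -> COPY to pp3. 4 ppages; refcounts: pp0:1 pp1:1 pp2:1 pp3:1
Op 5: write(P0, v1, 133). refcount(pp1)=1 -> write in place. 4 ppages; refcounts: pp0:1 pp1:1 pp2:1 pp3:1
Op 6: write(P0, v1, 120). refcount(pp1)=1 -> write in place. 4 ppages; refcounts: pp0:1 pp1:1 pp2:1 pp3:1
Op 7: fork(P0) -> P2. 4 ppages; refcounts: pp0:1 pp1:2 pp2:1 pp3:2
P0: v1 -> pp1 = 120
P1: v1 -> pp2 = 170
P2: v1 -> pp1 = 120

Answer: 120 170 120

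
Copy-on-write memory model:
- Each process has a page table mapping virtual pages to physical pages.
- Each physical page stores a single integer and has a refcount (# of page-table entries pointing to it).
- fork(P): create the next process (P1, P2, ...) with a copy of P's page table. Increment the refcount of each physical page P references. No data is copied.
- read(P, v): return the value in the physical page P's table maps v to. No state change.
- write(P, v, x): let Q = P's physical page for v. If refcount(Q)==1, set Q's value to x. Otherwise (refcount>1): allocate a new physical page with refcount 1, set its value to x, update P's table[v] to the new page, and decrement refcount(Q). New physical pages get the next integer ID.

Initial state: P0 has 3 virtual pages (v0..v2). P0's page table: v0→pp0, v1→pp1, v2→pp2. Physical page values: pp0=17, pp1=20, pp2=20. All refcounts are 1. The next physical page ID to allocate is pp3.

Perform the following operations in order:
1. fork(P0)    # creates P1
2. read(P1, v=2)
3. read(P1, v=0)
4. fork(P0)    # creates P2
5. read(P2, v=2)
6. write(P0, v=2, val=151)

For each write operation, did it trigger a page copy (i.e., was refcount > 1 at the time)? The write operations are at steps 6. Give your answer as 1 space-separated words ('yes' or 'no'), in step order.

Op 1: fork(P0) -> P1. 3 ppages; refcounts: pp0:2 pp1:2 pp2:2
Op 2: read(P1, v2) -> 20. No state change.
Op 3: read(P1, v0) -> 17. No state change.
Op 4: fork(P0) -> P2. 3 ppages; refcounts: pp0:3 pp1:3 pp2:3
Op 5: read(P2, v2) -> 20. No state change.
Op 6: write(P0, v2, 151). refcount(pp2)=3>1 -> COPY to pp3. 4 ppages; refcounts: pp0:3 pp1:3 pp2:2 pp3:1

yes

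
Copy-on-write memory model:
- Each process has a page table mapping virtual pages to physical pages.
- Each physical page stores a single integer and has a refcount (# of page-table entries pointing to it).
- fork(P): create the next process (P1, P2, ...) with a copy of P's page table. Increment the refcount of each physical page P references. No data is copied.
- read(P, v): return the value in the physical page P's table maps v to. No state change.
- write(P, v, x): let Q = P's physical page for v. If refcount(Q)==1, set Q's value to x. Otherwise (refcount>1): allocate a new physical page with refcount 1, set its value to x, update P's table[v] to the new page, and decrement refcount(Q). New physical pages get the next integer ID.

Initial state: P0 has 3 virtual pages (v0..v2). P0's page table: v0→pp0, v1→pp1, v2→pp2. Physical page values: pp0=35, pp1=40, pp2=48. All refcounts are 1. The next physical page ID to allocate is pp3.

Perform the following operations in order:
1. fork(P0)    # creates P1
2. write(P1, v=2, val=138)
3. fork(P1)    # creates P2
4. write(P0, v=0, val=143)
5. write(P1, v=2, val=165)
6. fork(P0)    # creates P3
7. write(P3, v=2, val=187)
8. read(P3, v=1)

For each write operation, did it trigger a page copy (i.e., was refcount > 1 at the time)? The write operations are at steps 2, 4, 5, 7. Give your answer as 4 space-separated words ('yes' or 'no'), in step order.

Op 1: fork(P0) -> P1. 3 ppages; refcounts: pp0:2 pp1:2 pp2:2
Op 2: write(P1, v2, 138). refcount(pp2)=2>1 -> COPY to pp3. 4 ppages; refcounts: pp0:2 pp1:2 pp2:1 pp3:1
Op 3: fork(P1) -> P2. 4 ppages; refcounts: pp0:3 pp1:3 pp2:1 pp3:2
Op 4: write(P0, v0, 143). refcount(pp0)=3>1 -> COPY to pp4. 5 ppages; refcounts: pp0:2 pp1:3 pp2:1 pp3:2 pp4:1
Op 5: write(P1, v2, 165). refcount(pp3)=2>1 -> COPY to pp5. 6 ppages; refcounts: pp0:2 pp1:3 pp2:1 pp3:1 pp4:1 pp5:1
Op 6: fork(P0) -> P3. 6 ppages; refcounts: pp0:2 pp1:4 pp2:2 pp3:1 pp4:2 pp5:1
Op 7: write(P3, v2, 187). refcount(pp2)=2>1 -> COPY to pp6. 7 ppages; refcounts: pp0:2 pp1:4 pp2:1 pp3:1 pp4:2 pp5:1 pp6:1
Op 8: read(P3, v1) -> 40. No state change.

yes yes yes yes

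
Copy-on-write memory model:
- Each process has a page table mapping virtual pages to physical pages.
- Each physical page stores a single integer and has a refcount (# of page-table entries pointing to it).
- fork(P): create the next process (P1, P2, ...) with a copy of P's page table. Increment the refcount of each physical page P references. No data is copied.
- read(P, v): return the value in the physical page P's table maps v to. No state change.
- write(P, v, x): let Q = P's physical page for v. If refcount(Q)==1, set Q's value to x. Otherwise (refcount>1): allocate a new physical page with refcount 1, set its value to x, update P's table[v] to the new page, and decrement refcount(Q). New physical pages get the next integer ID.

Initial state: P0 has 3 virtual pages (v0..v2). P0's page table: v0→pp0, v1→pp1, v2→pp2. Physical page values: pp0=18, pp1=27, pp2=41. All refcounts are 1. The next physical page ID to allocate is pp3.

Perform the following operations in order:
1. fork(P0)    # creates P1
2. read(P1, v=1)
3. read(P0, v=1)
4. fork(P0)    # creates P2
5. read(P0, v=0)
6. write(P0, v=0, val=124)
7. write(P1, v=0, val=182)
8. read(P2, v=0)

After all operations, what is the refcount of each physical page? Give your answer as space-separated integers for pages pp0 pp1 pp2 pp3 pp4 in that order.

Op 1: fork(P0) -> P1. 3 ppages; refcounts: pp0:2 pp1:2 pp2:2
Op 2: read(P1, v1) -> 27. No state change.
Op 3: read(P0, v1) -> 27. No state change.
Op 4: fork(P0) -> P2. 3 ppages; refcounts: pp0:3 pp1:3 pp2:3
Op 5: read(P0, v0) -> 18. No state change.
Op 6: write(P0, v0, 124). refcount(pp0)=3>1 -> COPY to pp3. 4 ppages; refcounts: pp0:2 pp1:3 pp2:3 pp3:1
Op 7: write(P1, v0, 182). refcount(pp0)=2>1 -> COPY to pp4. 5 ppages; refcounts: pp0:1 pp1:3 pp2:3 pp3:1 pp4:1
Op 8: read(P2, v0) -> 18. No state change.

Answer: 1 3 3 1 1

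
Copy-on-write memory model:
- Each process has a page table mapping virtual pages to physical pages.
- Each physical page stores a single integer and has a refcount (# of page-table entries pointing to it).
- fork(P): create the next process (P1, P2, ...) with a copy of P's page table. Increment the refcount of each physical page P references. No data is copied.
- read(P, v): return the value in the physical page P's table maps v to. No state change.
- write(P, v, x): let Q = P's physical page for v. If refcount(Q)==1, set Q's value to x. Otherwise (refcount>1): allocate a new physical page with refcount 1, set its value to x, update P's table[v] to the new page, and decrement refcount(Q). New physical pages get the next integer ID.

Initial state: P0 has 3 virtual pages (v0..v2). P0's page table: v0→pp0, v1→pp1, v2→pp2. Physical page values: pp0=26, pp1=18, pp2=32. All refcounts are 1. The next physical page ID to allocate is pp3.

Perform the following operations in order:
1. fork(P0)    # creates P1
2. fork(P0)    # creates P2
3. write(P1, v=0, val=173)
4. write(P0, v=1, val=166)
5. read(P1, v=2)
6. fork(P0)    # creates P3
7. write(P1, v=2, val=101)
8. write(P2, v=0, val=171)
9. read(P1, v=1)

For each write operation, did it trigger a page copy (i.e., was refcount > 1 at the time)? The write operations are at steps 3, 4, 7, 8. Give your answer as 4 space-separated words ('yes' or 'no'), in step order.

Op 1: fork(P0) -> P1. 3 ppages; refcounts: pp0:2 pp1:2 pp2:2
Op 2: fork(P0) -> P2. 3 ppages; refcounts: pp0:3 pp1:3 pp2:3
Op 3: write(P1, v0, 173). refcount(pp0)=3>1 -> COPY to pp3. 4 ppages; refcounts: pp0:2 pp1:3 pp2:3 pp3:1
Op 4: write(P0, v1, 166). refcount(pp1)=3>1 -> COPY to pp4. 5 ppages; refcounts: pp0:2 pp1:2 pp2:3 pp3:1 pp4:1
Op 5: read(P1, v2) -> 32. No state change.
Op 6: fork(P0) -> P3. 5 ppages; refcounts: pp0:3 pp1:2 pp2:4 pp3:1 pp4:2
Op 7: write(P1, v2, 101). refcount(pp2)=4>1 -> COPY to pp5. 6 ppages; refcounts: pp0:3 pp1:2 pp2:3 pp3:1 pp4:2 pp5:1
Op 8: write(P2, v0, 171). refcount(pp0)=3>1 -> COPY to pp6. 7 ppages; refcounts: pp0:2 pp1:2 pp2:3 pp3:1 pp4:2 pp5:1 pp6:1
Op 9: read(P1, v1) -> 18. No state change.

yes yes yes yes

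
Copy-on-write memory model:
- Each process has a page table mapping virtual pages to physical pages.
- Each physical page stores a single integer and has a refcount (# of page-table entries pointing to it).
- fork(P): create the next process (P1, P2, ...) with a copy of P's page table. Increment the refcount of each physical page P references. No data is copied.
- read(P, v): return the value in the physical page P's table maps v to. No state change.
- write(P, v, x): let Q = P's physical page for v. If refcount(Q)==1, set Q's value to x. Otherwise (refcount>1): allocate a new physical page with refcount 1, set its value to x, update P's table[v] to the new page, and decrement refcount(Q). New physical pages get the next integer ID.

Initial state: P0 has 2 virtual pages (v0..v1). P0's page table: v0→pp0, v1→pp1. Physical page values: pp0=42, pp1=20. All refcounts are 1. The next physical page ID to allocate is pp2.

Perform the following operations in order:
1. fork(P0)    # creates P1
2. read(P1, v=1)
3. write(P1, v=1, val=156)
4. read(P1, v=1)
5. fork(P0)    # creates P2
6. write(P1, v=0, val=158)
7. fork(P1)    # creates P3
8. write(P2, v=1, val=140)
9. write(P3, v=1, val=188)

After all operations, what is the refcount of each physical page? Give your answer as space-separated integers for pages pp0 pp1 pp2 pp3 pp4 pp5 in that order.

Op 1: fork(P0) -> P1. 2 ppages; refcounts: pp0:2 pp1:2
Op 2: read(P1, v1) -> 20. No state change.
Op 3: write(P1, v1, 156). refcount(pp1)=2>1 -> COPY to pp2. 3 ppages; refcounts: pp0:2 pp1:1 pp2:1
Op 4: read(P1, v1) -> 156. No state change.
Op 5: fork(P0) -> P2. 3 ppages; refcounts: pp0:3 pp1:2 pp2:1
Op 6: write(P1, v0, 158). refcount(pp0)=3>1 -> COPY to pp3. 4 ppages; refcounts: pp0:2 pp1:2 pp2:1 pp3:1
Op 7: fork(P1) -> P3. 4 ppages; refcounts: pp0:2 pp1:2 pp2:2 pp3:2
Op 8: write(P2, v1, 140). refcount(pp1)=2>1 -> COPY to pp4. 5 ppages; refcounts: pp0:2 pp1:1 pp2:2 pp3:2 pp4:1
Op 9: write(P3, v1, 188). refcount(pp2)=2>1 -> COPY to pp5. 6 ppages; refcounts: pp0:2 pp1:1 pp2:1 pp3:2 pp4:1 pp5:1

Answer: 2 1 1 2 1 1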